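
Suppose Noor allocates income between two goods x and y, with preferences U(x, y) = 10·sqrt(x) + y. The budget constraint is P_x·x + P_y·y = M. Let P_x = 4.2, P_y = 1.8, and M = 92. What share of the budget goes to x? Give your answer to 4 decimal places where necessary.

MU_x = 5/√x, MU_y = 1. Tangency: 5/√x = P_x/P_y.
Solve: √x = 5·P_y/P_x, so x*(P_x,P_y) = (5·P_y/P_x)², and y* = (M − P_x·x*)/P_y.
Plugging in: x* = (5·1.8/4.2)² = 4.5918, y* = 40.3968.
Expenditure on x: 4.2·4.5918 = 19.2857; share = 0.2096.

share on x = 0.2096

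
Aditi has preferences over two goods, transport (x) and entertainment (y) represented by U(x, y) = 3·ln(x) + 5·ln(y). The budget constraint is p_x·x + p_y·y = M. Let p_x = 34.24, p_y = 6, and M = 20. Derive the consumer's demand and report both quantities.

MU_x/MU_y = (3·y)/(5·x); tangency sets this equal to p_x/p_y.
Rearranging, p_y·y = (5/3)·p_x·x. Substituting into the budget gives p_x·x·(1 + (5/3)) = M.
Demand: x*(p_x,p_y,M) = 0.375·M/p_x and y* = 0.625·M/p_y.
At p_x=34.24, p_y=6, M=20: x* = 0.375·20/34.24 = 0.219, y* = 2.0833.

x* = 0.219, y* = 2.0833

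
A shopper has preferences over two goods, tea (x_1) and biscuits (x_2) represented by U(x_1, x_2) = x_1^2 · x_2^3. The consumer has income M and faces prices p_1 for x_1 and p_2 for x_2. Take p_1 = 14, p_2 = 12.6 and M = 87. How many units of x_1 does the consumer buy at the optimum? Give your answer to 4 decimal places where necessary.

The MRS is (2/3)·x_2/x_1. Set MRS = p_1/p_2.
Rearranging, p_2·x_2 = (3/2)·p_1·x_1. Substituting into the budget gives p_1·x_1·(1 + (3/2)) = M.
Demand: x_1*(p_1,p_2,M) = 0.4·M/p_1 and x_2* = 0.6·M/p_2.
At p_1=14, p_2=12.6, M=87: x_1* = 0.4·87/14 = 2.4857.

x_1* = 2.4857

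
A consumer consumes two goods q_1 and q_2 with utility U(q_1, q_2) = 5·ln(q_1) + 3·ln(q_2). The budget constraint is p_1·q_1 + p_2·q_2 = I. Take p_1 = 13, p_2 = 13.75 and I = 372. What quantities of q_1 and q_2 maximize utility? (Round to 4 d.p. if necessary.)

q_1* = 17.8846, q_2* = 10.1455

The MRS is (5/3)·q_2/q_1. Set MRS = p_1/p_2.
Rearranging, p_2·q_2 = (3/5)·p_1·q_1. Substituting into the budget gives p_1·q_1·(1 + (3/5)) = I.
Demand: q_1*(p_1,p_2,I) = 0.625·I/p_1 and q_2* = 0.375·I/p_2.
At p_1=13, p_2=13.75, I=372: q_1* = 0.625·372/13 = 17.8846, q_2* = 10.1455.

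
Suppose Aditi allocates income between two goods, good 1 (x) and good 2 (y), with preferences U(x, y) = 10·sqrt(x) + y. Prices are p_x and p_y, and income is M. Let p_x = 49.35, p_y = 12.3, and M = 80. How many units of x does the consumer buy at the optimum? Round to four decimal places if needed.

x* = 1.553

Plugging in: x* = (5·12.3/49.35)² = 1.553.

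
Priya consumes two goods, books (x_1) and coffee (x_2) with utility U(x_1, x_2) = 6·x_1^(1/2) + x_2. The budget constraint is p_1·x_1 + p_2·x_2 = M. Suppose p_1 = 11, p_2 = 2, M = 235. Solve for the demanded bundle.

Set MRS = p_1/p_2: 3·x_1^(−1/2) = p_1/p_2.
Thus x_1* = (3·p_2/p_1)² — independent of M — with the rest of income spent on x_2.
Plugging in: x_1* = (3·2/11)² = 0.2975, x_2* = 115.8636.

x_1* = 0.2975, x_2* = 115.8636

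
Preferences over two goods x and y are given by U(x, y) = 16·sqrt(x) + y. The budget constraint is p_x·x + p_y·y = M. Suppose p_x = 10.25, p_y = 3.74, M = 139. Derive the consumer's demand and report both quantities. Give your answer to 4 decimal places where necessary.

MU_x = 8/√x, MU_y = 1. Tangency: 8/√x = p_x/p_y.
Thus x* = (8·p_y/p_x)² — independent of M — with the rest of income spent on y.
Plugging in: x* = (8·3.74/10.25)² = 8.5207, y* = 13.8136.

x* = 8.5207, y* = 13.8136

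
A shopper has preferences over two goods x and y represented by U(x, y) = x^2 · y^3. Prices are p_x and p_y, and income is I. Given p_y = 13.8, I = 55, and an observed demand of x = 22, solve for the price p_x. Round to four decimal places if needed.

p_x = 1

The MRS is (2/3)·y/x. Set MRS = p_x/p_y.
So 2·p_y·y = 3·p_x·x; combined with the budget, a share 0.4 of income goes to x.
Demand: x*(p_x,p_y,I) = 0.4·I/p_x and y* = 0.6·I/p_y.
Set x* = 22 in the demand function and solve for p_x: p_x = 1.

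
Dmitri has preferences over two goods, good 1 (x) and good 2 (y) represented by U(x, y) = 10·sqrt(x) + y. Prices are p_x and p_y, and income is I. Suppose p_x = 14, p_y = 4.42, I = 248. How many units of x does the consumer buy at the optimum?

Utility is quasi-linear in y; the FOC for x is 5/√x = p_x/p_y.
Solve: √x = 5·p_y/p_x, so x*(p_x,p_y) = (5·p_y/p_x)², and y* = (I − p_x·x*)/p_y.
Plugging in: x* = (5·4.42/14)² = 2.4919.

x* = 2.4919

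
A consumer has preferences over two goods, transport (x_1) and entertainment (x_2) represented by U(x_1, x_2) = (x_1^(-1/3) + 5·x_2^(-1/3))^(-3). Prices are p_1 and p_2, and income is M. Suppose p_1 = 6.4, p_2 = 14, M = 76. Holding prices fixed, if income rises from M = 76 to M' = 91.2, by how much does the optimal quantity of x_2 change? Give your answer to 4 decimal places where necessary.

With the ratio pinned down, the budget gives x_1* = M/(p_1 + p_2·(x_2/x_1)) and x_2* = (x_2/x_1)·x_1*.
Numerically x_2/x_1 = 1.858945, so x_1* = 76/(6.4 + 14·1.858945) = 2.3439 and x_2* = 1.858945·2.3439 = 4.3571.
At M' = 91.2: x_2* = 5.2285. Change: 5.2285 − 4.3571 = 0.8714.

Δx_2* = 0.8714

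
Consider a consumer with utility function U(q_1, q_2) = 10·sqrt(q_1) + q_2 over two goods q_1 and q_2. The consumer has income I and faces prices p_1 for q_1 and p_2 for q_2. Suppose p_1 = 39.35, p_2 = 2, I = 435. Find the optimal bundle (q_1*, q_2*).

Utility is quasi-linear in q_2; the FOC for q_1 is 5/√q_1 = p_1/p_2.
Thus q_1* = (5·p_2/p_1)² — independent of I — with the rest of income spent on q_2.
Plugging in: q_1* = (5·2/39.35)² = 0.0646, q_2* = 216.2294.

q_1* = 0.0646, q_2* = 216.2294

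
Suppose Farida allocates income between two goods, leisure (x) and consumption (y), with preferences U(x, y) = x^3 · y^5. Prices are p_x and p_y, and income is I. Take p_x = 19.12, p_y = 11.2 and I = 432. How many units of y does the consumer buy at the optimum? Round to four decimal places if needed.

y* = 24.1071

Tangency: MRS = (3/5)·y/x = p_x/p_y.
Rearranging, p_y·y = (5/3)·p_x·x. Substituting into the budget gives p_x·x·(1 + (5/3)) = I.
Demand: x*(p_x,p_y,I) = 0.375·I/p_x and y* = 0.625·I/p_y.
At p_x=19.12, p_y=11.2, I=432: y* = 0.625·432/11.2 = 24.1071.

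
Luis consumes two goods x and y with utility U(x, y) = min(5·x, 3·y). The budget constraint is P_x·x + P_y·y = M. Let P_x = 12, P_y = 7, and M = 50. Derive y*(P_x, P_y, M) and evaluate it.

y* = 3.5211

With perfect complements, no substitution: consume in ratio x:y = 3:5.
Budget: P_x·x + P_y·(5/3)·x = M, so (3·P_x + 5·P_y)·x = 3·M.
Demand: x*(P_x,P_y,M) = 3·M/(3·P_x + 5·P_y), y* = 5·M/(3·P_x + 5·P_y).
Here 3·12 + 5·7 = 71, giving y* = 3.5211.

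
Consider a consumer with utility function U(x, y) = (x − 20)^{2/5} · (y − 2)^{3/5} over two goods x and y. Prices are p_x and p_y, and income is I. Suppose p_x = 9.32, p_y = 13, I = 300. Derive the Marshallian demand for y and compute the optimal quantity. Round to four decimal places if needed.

Discretionary income = 300 − 20·9.32 − 2·13 = 87.6; y* = 2 + 0.6·87.6/13 = 6.0431.

y* = 6.0431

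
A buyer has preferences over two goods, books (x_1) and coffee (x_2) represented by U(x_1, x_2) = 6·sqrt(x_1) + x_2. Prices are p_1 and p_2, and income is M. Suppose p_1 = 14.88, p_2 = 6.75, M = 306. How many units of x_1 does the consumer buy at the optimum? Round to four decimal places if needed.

x_1* = 1.852

Utility is quasi-linear in x_2; the FOC for x_1 is 3/√x_1 = p_1/p_2.
Thus x_1* = (3·p_2/p_1)² — independent of M — with the rest of income spent on x_2.
Plugging in: x_1* = (3·6.75/14.88)² = 1.852.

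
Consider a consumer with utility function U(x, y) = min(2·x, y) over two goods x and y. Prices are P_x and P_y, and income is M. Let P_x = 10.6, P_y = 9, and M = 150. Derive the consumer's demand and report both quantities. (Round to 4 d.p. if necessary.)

With perfect complements, no substitution: consume in ratio x:y = 1:2.
Budget: P_x·x + P_y·2·x = M, so (P_x + 2·P_y)·x = M.
Demand: x*(P_x,P_y,M) = M/(P_x + 2·P_y), y* = 2·M/(P_x + 2·P_y).
Here 10.6 + 2·9 = 28.6, giving x* = 5.2448 and y* = 10.4895.

x* = 5.2448, y* = 10.4895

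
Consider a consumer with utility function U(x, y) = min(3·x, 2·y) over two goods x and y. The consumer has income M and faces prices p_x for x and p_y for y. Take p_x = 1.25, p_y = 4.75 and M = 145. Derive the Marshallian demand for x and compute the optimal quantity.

With perfect complements, no substitution: consume in ratio x:y = 2:3.
Budget: p_x·x + p_y·(3/2)·x = M, so (2·p_x + 3·p_y)·x = 2·M.
Demand: x*(p_x,p_y,M) = 2·M/(2·p_x + 3·p_y), y* = 3·M/(2·p_x + 3·p_y).
Here 2·1.25 + 3·4.75 = 16.75, giving x* = 17.3134.

x* = 17.3134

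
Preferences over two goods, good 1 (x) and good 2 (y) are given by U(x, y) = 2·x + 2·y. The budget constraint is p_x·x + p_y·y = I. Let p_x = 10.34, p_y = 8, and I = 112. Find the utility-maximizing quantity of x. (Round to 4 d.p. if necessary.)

x* = 0

Perfect substitutes: compare marginal utility per dollar. 2/p_x vs 2/p_y → 0.1934 vs 0.25.
y gives more utility per dollar, so spend all income on y: y* = I/p_y, x* = 0.
Numerically: x* = 0, y* = 14.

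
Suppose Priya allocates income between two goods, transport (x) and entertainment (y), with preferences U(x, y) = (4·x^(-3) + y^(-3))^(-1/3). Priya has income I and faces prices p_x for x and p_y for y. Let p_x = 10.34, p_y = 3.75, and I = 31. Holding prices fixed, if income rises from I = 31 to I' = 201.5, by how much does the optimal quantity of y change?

MU_x ∝ 4·x^(-4), MU_y ∝ y^(-4), so MRS = 4·(y/x)^(4) = p_x/p_y.
Solve for the ratio: y/x = [(1/4)·p_x/p_y]^(0.25).
With the ratio pinned down, the budget gives x* = I/(p_x + p_y·(y/x)) and y* = (y/x)·x*.
Numerically y/x = 0.911187, so x* = 31/(10.34 + 3.75·0.911187) = 2.2534 and y* = 0.911187·2.2534 = 2.0533.
At I' = 201.5: y* = 13.3463. Change: 13.3463 − 2.0533 = 11.293.

Δy* = 11.293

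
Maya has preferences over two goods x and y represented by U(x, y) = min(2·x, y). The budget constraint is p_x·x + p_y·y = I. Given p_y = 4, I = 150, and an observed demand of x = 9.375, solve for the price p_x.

Leontief preferences: the optimum is at the kink where x/1 = y/2, i.e. y = 2·x.
Budget: p_x·x + p_y·2·x = I, so (p_x + 2·p_y)·x = I.
Demand: x*(p_x,p_y,I) = I/(p_x + 2·p_y), y* = 2·I/(p_x + 2·p_y).
Set x* = 9.375 in the demand function and solve for p_x: p_x = 8.

p_x = 8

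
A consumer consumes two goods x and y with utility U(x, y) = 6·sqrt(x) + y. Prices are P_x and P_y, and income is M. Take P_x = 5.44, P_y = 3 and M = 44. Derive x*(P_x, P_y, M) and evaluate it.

Plugging in: x* = (3·3/5.44)² = 2.7371.

x* = 2.7371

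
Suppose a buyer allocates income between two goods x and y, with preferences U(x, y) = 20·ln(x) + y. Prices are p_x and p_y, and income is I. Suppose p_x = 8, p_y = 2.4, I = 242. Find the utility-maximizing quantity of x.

x* = 6

At the given prices: x* = 20·2.4/8 = 6.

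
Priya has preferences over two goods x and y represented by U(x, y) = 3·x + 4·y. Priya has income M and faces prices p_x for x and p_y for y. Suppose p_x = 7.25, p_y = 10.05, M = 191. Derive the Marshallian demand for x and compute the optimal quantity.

Perfect substitutes: compare marginal utility per dollar. 3/p_x vs 4/p_y → 0.4138 vs 0.398.
x gives more utility per dollar, so spend all income on x: x* = M/p_x, y* = 0.
Numerically: x* = 26.3448, y* = 0.

x* = 26.3448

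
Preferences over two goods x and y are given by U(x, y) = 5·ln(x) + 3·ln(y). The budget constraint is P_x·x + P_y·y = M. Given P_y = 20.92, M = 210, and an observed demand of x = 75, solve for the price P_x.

Tangency: MRS = (5/3)·y/x = P_x/P_y.
So 5·P_y·y = 3·P_x·x; combined with the budget, a share 0.625 of income goes to x.
Demand: x*(P_x,P_y,M) = 0.625·M/P_x and y* = 0.375·M/P_y.
Set x* = 75 in the demand function and solve for P_x: P_x = 1.75.

P_x = 1.75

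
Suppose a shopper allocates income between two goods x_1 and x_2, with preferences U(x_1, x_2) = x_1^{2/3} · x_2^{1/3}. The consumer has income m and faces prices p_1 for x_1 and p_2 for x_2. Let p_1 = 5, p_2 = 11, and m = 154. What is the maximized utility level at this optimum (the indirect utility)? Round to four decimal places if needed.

Tangency: MRS = 2·x_2/x_1 = p_1/p_2.
Rearranging, p_2·x_2 = (1/2)·p_1·x_1. Substituting into the budget gives p_1·x_1·(1 + (1/2)) = m.
Demand: x_1*(p_1,p_2,m) = 2/3·m/p_1 and x_2* = 1/3·m/p_2.
At p_1=5, p_2=11, m=154: x_1* = 2/3·154/5 = 20.5333, x_2* = 4.6667.
Utility at the optimum: U(20.5333, 4.6667) = 12.5307.

V = 12.5307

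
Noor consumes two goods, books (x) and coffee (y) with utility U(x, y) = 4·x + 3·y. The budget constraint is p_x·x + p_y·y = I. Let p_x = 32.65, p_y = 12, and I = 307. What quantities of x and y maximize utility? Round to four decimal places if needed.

y gives more utility per dollar, so spend all income on y: y* = I/p_y, x* = 0.
Numerically: x* = 0, y* = 25.5833.

x* = 0, y* = 25.5833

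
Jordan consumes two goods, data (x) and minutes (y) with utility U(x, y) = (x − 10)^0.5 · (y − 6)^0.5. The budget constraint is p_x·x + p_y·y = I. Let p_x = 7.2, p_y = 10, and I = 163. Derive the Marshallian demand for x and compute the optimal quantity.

x* = 12.1528

This is Cobb-Douglas in (x−10, y−6): tangency gives 0.5·p_y·(y−6) = 0.5·p_x·(x−10).
Substituting into the budget: x* = 10 + 0.5·(I − 10·p_x − 6·p_y)/p_x, and y* = 6 + 0.5·(…)/p_y.
Discretionary income = 163 − 10·7.2 − 6·10 = 31; x* = 10 + 0.5·31/7.2 = 12.1528.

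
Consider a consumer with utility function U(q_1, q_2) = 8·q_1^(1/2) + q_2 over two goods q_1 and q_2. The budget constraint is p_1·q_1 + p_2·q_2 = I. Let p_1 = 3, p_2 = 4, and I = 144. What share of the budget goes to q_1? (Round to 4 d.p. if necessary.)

share on q_1 = 0.5926

Utility is quasi-linear in q_2; the FOC for q_1 is 4/√q_1 = p_1/p_2.
Solve: √q_1 = 4·p_2/p_1, so q_1*(p_1,p_2) = (4·p_2/p_1)², and q_2* = (I − p_1·q_1*)/p_2.
Plugging in: q_1* = (4·4/3)² = 28.4444, q_2* = 14.6667.
Expenditure on q_1: 3·28.4444 = 85.3333; share = 0.5926.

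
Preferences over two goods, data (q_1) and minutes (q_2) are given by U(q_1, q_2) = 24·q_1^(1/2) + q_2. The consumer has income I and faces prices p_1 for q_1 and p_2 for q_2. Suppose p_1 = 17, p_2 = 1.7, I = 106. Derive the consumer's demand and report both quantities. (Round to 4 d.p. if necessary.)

Utility is quasi-linear in q_2; the FOC for q_1 is 12/√q_1 = p_1/p_2.
Thus q_1* = (12·p_2/p_1)² — independent of I — with the rest of income spent on q_2.
Plugging in: q_1* = (12·1.7/17)² = 1.44, q_2* = 47.9529.

q_1* = 1.44, q_2* = 47.9529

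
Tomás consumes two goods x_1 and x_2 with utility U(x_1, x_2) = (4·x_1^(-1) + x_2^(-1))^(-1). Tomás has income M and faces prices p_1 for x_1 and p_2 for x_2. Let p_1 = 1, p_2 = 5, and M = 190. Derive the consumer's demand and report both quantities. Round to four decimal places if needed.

From the CES first-order condition, 4·(x_2/x_1)^(2) = p_1/p_2.
Solve for the ratio: x_2/x_1 = [(1/4)·p_1/p_2]^(0.5).
Substitute x_2 = (x_2/x_1)·x_1 into the budget: x_1* = M/(p_1 + p_2·(x_2/x_1)).
Numerically x_2/x_1 = 0.223607, so x_1* = 190/(1 + 5·0.223607) = 89.7058 and x_2* = 0.223607·89.7058 = 20.0588.

x_1* = 89.7058, x_2* = 20.0588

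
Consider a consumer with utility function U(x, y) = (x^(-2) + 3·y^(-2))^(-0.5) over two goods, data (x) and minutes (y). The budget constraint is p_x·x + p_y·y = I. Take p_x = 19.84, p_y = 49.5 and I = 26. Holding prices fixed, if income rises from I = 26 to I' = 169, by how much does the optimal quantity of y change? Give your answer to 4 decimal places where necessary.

Δy* = 2.0981

MU_x ∝ x^(-3), MU_y ∝ 3·y^(-3), so MRS = (1/3)·(y/x)^(3) = p_x/p_y.
Hence y/x = (3·p_x/p_y)^(1/(3)), i.e. raised to the 1/3 power.
Substitute y = (y/x)·x into the budget: x* = I/(p_x + p_y·(y/x)).
Numerically y/x = 1.063374, so x* = 26/(19.84 + 49.5·1.063374) = 0.3587 and y* = 1.063374·0.3587 = 0.3815.
At I' = 169: y* = 2.4795. Change: 2.4795 − 0.3815 = 2.0981.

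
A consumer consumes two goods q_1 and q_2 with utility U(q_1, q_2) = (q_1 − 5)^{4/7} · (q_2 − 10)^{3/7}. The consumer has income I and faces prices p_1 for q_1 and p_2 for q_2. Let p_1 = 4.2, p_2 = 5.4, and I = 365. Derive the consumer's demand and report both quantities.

After buying the subsistence bundle (5, 10), a share 4/7 of the remaining income goes to q_1: q_1* = 5 + 4/7·(I − 5p_1 − 10p_2)/p_1.
Discretionary income = 365 − 5·4.2 − 10·5.4 = 290; q_1* = 5 + 4/7·290/4.2 = 44.4558; q_2* = 10 + 3/7·290/5.4 = 33.0159.

q_1* = 44.4558, q_2* = 33.0159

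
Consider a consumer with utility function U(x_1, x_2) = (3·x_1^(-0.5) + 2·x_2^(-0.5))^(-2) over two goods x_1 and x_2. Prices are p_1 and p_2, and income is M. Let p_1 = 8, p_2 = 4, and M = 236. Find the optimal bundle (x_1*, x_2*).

MU_x_1 ∝ 3·x_1^(-1.5), MU_x_2 ∝ 2·x_2^(-1.5), so MRS = (3/2)·(x_2/x_1)^(1.5) = p_1/p_2.
Hence x_2/x_1 = ((2/3)·p_1/p_2)^(1/(1.5)), i.e. raised to the 2/3 power.
Substitute x_2 = (x_2/x_1)·x_1 into the budget: x_1* = M/(p_1 + p_2·(x_2/x_1)).
Numerically x_2/x_1 = 1.211414, so x_1* = 236/(8 + 4·1.211414) = 18.372 and x_2* = 1.211414·18.372 = 22.2561.

x_1* = 18.372, x_2* = 22.2561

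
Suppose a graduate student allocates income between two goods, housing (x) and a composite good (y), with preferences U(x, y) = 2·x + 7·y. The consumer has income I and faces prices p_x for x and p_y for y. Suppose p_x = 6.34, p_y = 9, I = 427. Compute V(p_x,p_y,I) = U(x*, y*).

y gives more utility per dollar, so spend all income on y: y* = I/p_y, x* = 0.
Numerically: x* = 0, y* = 47.4444.
Utility at the optimum: U(0, 47.4444) = 332.1111.

V = 332.1111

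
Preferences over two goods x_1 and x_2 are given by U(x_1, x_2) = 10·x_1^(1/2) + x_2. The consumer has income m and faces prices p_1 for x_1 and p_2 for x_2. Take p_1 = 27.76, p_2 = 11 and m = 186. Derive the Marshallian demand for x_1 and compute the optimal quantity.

MU_x_1 = 5/√x_1, MU_x_2 = 1. Tangency: 5/√x_1 = p_1/p_2.
Thus x_1* = (5·p_2/p_1)² — independent of m — with the rest of income spent on x_2.
Plugging in: x_1* = (5·11/27.76)² = 3.9254.

x_1* = 3.9254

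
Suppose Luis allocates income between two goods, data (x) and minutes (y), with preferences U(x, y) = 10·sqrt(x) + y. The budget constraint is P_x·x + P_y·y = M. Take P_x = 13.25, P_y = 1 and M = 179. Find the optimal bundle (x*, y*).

x* = 0.1424, y* = 177.1132

Plugging in: x* = (5·1/13.25)² = 0.1424, y* = 177.1132.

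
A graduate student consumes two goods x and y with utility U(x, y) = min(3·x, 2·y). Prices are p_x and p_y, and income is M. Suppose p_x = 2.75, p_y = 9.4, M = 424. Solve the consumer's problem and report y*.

With perfect complements, no substitution: consume in ratio x:y = 2:3.
Budget: p_x·x + p_y·(3/2)·x = M, so (2·p_x + 3·p_y)·x = 2·M.
Demand: x*(p_x,p_y,M) = 2·M/(2·p_x + 3·p_y), y* = 3·M/(2·p_x + 3·p_y).
Here 2·2.75 + 3·9.4 = 33.7, giving y* = 37.7448.

y* = 37.7448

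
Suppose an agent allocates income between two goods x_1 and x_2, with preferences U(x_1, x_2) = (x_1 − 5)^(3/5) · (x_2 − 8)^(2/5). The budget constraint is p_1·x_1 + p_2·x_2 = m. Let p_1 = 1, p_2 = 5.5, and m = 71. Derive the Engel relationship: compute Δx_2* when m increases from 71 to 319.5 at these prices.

Δx_2* = 18.0727

This is Cobb-Douglas in (x_1−5, x_2−8): tangency gives 0.6·p_2·(x_2−8) = 0.4·p_1·(x_1−5).
Substituting into the budget: x_1* = 5 + 0.6·(m − 5·p_1 − 8·p_2)/p_1, and x_2* = 8 + 0.4·(…)/p_2.
Discretionary income = 71 − 5·1 − 8·5.5 = 22; x_2* = 8 + 0.4·22/5.5 = 9.6.
At m' = 319.5: x_2* = 27.6727. Change: 27.6727 − 9.6 = 18.0727.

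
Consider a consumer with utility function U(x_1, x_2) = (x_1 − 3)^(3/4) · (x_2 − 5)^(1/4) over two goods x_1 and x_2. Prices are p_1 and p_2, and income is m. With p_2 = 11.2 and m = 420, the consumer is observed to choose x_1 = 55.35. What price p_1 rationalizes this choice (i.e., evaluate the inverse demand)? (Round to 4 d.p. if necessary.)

MRS = 3·(x_2−5)/(x_1−3). Tangency with p_1/p_2 gives x_2−5 = (1/3)·(p_1/p_2)·(x_1−3).
Substituting into the budget: x_1* = 3 + 0.75·(m − 3·p_1 − 5·p_2)/p_1, and x_2* = 5 + 0.25·(…)/p_2.
Set x_1* = 55.35 in the demand function and solve for p_1: p_1 = 5.

p_1 = 5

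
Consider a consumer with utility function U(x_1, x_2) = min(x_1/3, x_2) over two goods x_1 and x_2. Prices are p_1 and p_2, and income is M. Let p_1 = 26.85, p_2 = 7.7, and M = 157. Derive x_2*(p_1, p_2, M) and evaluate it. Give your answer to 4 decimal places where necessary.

Leontief preferences: the optimum is at the kink where x_1/3 = x_2/1, i.e. x_2 = (1/3)·x_1.
Budget: p_1·x_1 + p_2·(1/3)·x_1 = M, so (3·p_1 + p_2)·x_1 = 3·M.
Demand: x_1*(p_1,p_2,M) = 3·M/(3·p_1 + p_2), x_2* = M/(3·p_1 + p_2).
Here 3·26.85 + 7.7 = 88.25, giving x_2* = 1.779.

x_2* = 1.779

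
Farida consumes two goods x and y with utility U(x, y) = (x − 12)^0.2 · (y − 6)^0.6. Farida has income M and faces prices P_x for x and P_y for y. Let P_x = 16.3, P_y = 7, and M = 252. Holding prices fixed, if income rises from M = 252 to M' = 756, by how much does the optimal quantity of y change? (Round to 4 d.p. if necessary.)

MRS = (1/3)·(y−6)/(x−12). Tangency with P_x/P_y gives y−6 = 3·(P_x/P_y)·(x−12).
After buying the subsistence bundle (12, 6), a share 0.25 of the remaining income goes to x: x* = 12 + 0.25·(M − 12P_x − 6P_y)/P_x.
Discretionary income = 252 − 12·16.3 − 6·7 = 14.4; y* = 6 + 0.75·14.4/7 = 7.5429.
At M' = 756: y* = 61.5429. Change: 61.5429 − 7.5429 = 54.

Δy* = 54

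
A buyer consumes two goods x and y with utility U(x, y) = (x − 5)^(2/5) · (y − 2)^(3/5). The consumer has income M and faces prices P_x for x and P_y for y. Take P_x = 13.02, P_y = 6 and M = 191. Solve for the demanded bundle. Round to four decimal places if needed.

MRS = (2/3)·(y−2)/(x−5). Tangency with P_x/P_y gives y−2 = (3/2)·(P_x/P_y)·(x−5).
Substituting into the budget: x* = 5 + 0.4·(M − 5·P_x − 2·P_y)/P_x, and y* = 2 + 0.6·(…)/P_y.
Discretionary income = 191 − 5·13.02 − 2·6 = 113.9; x* = 5 + 0.4·113.9/13.02 = 8.4992; y* = 2 + 0.6·113.9/6 = 13.39.

x* = 8.4992, y* = 13.39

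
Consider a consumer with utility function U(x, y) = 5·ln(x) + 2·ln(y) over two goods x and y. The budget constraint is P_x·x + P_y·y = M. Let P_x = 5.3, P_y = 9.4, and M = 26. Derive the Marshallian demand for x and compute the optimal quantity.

x* = 3.504

Demand: x*(P_x,P_y,M) = 5/7·M/P_x and y* = 2/7·M/P_y.
At P_x=5.3, P_y=9.4, M=26: x* = 5/7·26/5.3 = 3.504.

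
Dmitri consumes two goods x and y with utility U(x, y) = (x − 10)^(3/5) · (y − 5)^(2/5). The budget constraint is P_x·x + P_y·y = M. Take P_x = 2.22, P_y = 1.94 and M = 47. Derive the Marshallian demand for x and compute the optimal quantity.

x* = 14.0811

This is Cobb-Douglas in (x−10, y−5): tangency gives 0.6·P_y·(y−5) = 0.4·P_x·(x−10).
Substituting into the budget: x* = 10 + 0.6·(M − 10·P_x − 5·P_y)/P_x, and y* = 5 + 0.4·(…)/P_y.
Discretionary income = 47 − 10·2.22 − 5·1.94 = 15.1; x* = 10 + 0.6·15.1/2.22 = 14.0811.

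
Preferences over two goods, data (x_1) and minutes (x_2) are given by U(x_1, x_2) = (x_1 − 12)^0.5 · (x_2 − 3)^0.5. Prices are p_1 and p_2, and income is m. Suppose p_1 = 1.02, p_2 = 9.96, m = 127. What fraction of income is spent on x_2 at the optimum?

Let x_1' = x_1−12, x_2' = x_2−3. MRS = x_2'/x_1' = p_1/p_2.
After buying the subsistence bundle (12, 3), a share 0.5 of the remaining income goes to x_1: x_1* = 12 + 0.5·(m − 12p_1 − 3p_2)/p_1.
Discretionary income = 127 − 12·1.02 − 3·9.96 = 84.88; x_1* = 12 + 0.5·84.88/1.02 = 53.6078; x_2* = 3 + 0.5·84.88/9.96 = 7.261.
Expenditure on x_2: 9.96·7.261 = 72.32; share = 0.5694.

share on x_2 = 0.5694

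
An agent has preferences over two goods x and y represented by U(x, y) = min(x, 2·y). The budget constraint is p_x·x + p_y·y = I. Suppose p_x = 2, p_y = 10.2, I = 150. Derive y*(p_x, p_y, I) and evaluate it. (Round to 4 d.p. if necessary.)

y* = 10.5634

Here 2·2 + 10.2 = 14.2, giving y* = 10.5634.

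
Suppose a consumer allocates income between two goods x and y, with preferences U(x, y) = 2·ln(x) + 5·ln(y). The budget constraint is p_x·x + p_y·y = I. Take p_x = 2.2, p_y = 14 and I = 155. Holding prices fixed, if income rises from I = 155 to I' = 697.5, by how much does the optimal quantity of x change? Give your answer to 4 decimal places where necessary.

The MRS is (2/5)·y/x. Set MRS = p_x/p_y.
So 2·p_y·y = 5·p_x·x; combined with the budget, a share 2/7 of income goes to x.
Demand: x*(p_x,p_y,I) = 2/7·I/p_x and y* = 5/7·I/p_y.
At p_x=2.2, p_y=14, I=155: x* = 2/7·155/2.2 = 20.1299.
At I' = 697.5: x* = 90.5844. Change: 90.5844 − 20.1299 = 70.4545.

Δx* = 70.4545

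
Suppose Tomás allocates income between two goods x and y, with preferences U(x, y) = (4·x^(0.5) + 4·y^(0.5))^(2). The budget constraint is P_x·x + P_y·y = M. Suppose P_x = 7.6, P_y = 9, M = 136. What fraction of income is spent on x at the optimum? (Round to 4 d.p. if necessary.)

With the ratio pinned down, the budget gives x* = M/(P_x + P_y·(y/x)) and y* = (y/x)·x*.
Numerically y/x = 0.713086, so x* = 136/(7.6 + 9·0.713086) = 9.702 and y* = 0.713086·9.702 = 6.9183.
Expenditure on x: 7.6·9.702 = 73.7349; share = 0.5422.

share on x = 0.5422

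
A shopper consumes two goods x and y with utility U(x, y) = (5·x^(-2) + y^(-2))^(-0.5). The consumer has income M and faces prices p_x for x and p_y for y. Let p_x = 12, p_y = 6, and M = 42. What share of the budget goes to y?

MRS = MU_x/MU_y = 5·(y/x)^(3). Set equal to p_x/p_y.
Solve for the ratio: y/x = [(1/5)·p_x/p_y]^(1/3).
Substitute y = (y/x)·x into the budget: x* = M/(p_x + p_y·(y/x)).
Numerically y/x = 0.736806, so x* = 42/(12 + 6·0.736806) = 2.5577 and y* = 0.736806·2.5577 = 1.8845.
Expenditure on y: 6·1.8845 = 11.3073; share = 0.2692.

share on y = 0.2692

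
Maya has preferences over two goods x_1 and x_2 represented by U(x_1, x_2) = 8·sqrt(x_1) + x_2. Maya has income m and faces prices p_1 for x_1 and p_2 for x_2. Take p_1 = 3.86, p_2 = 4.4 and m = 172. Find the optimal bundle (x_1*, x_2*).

x_1* = 20.7898, x_2* = 20.8526

Plugging in: x_1* = (4·4.4/3.86)² = 20.7898, x_2* = 20.8526.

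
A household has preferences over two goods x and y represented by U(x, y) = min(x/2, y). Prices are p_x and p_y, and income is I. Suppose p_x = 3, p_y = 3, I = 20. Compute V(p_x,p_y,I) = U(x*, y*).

V = 2.2222

Here 2·3 + 3 = 9, giving x* = 4.4444 and y* = 2.2222.
Utility at the optimum: U(4.4444, 2.2222) = 2.2222.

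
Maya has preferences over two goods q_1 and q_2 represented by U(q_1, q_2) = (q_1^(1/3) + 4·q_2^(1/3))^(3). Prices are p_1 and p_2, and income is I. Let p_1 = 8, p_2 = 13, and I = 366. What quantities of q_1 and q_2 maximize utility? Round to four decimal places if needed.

q_1* = 6.288, q_2* = 24.2843

MRS = MU_q_1/MU_q_2 = (1/4)·(q_2/q_1)^(2/3). Set equal to p_1/p_2.
Hence q_2/q_1 = (4·p_1/p_2)^(1/(2/3)), i.e. raised to the 1.5 power.
With the ratio pinned down, the budget gives q_1* = I/(p_1 + p_2·(q_2/q_1)) and q_2* = (q_2/q_1)·q_1*.
Numerically q_2/q_1 = 3.861979, so q_1* = 366/(8 + 13·3.861979) = 6.288 and q_2* = 3.861979·6.288 = 24.2843.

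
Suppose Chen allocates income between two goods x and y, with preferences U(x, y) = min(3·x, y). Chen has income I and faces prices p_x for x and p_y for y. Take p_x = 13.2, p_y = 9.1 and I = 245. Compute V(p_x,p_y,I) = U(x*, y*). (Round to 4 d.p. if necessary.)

With perfect complements, no substitution: consume in ratio x:y = 1:3.
Budget: p_x·x + p_y·3·x = I, so (p_x + 3·p_y)·x = I.
Demand: x*(p_x,p_y,I) = I/(p_x + 3·p_y), y* = 3·I/(p_x + 3·p_y).
Here 13.2 + 3·9.1 = 40.5, giving x* = 6.0494 and y* = 18.1481.
Utility at the optimum: U(6.0494, 18.1481) = 18.1481.

V = 18.1481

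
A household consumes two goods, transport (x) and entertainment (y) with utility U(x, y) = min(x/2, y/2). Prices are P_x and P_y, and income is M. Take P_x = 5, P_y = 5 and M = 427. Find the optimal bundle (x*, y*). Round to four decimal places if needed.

x* = 42.7, y* = 42.7

Here 2·5 + 2·5 = 20, giving x* = 42.7 and y* = 42.7.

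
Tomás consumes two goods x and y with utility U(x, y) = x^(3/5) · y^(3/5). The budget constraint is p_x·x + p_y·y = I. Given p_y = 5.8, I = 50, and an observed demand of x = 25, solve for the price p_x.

MU_x/MU_y = (0.6·y)/(0.6·x); tangency sets this equal to p_x/p_y.
Rearranging, p_y·y = p_x·x. Substituting into the budget gives p_x·x·(1 + 1) = I.
Demand: x*(p_x,p_y,I) = 0.5·I/p_x and y* = 0.5·I/p_y.
Set x* = 25 in the demand function and solve for p_x: p_x = 1.

p_x = 1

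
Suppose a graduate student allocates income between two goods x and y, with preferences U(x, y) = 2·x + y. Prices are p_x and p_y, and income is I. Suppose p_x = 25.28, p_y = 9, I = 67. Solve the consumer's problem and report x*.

Linear utility — the consumer picks whichever good has higher MU/price: 2/25.28 = 0.0791 vs 1/9 = 0.1111.
y gives more utility per dollar, so spend all income on y: y* = I/p_y, x* = 0.
Numerically: x* = 0, y* = 7.4444.

x* = 0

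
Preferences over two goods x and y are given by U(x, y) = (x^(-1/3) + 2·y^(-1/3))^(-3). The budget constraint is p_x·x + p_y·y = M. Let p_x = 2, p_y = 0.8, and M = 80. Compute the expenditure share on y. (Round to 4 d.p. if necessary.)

MU_x ∝ x^(-4/3), MU_y ∝ 2·y^(-4/3), so MRS = (1/2)·(y/x)^(4/3) = p_x/p_y.
Solve for the ratio: y/x = [2·p_x/p_y]^(0.75).
Substitute y = (y/x)·x into the budget: x* = M/(p_x + p_y·(y/x)).
Numerically y/x = 3.343702, so x* = 80/(2 + 0.8·3.343702) = 17.1124 and y* = 3.343702·17.1124 = 57.2189.
Expenditure on y: 0.8·57.2189 = 45.7751; share = 0.5722.

share on y = 0.5722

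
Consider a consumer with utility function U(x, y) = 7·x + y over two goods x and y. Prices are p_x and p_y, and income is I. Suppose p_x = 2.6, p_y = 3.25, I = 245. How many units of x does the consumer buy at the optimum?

x* = 94.2308

Linear utility — the consumer picks whichever good has higher MU/price: 7/2.6 = 2.6923 vs 1/3.25 = 0.3077.
x gives more utility per dollar, so spend all income on x: x* = I/p_x, y* = 0.
Numerically: x* = 94.2308, y* = 0.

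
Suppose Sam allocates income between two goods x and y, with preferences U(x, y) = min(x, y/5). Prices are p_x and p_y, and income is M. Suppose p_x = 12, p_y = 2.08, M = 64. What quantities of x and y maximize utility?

x* = 2.8571, y* = 14.2857

With perfect complements, no substitution: consume in ratio x:y = 1:5.
Budget: p_x·x + p_y·5·x = M, so (p_x + 5·p_y)·x = M.
Demand: x*(p_x,p_y,M) = M/(p_x + 5·p_y), y* = 5·M/(p_x + 5·p_y).
Here 12 + 5·2.08 = 22.4, giving x* = 2.8571 and y* = 14.2857.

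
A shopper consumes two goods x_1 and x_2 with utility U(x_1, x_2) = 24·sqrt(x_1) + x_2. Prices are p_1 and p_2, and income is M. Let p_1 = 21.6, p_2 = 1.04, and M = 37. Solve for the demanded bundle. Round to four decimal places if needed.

x_1* = 0.3338, x_2* = 28.6436

MU_x_1 = 12/√x_1, MU_x_2 = 1. Tangency: 12/√x_1 = p_1/p_2.
Solve: √x_1 = 12·p_2/p_1, so x_1*(p_1,p_2) = (12·p_2/p_1)², and x_2* = (M − p_1·x_1*)/p_2.
Plugging in: x_1* = (12·1.04/21.6)² = 0.3338, x_2* = 28.6436.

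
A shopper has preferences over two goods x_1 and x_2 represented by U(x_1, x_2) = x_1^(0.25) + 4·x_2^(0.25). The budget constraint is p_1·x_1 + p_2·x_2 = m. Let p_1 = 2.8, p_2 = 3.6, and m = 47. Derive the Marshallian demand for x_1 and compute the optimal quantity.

MRS = MU_x_1/MU_x_2 = (1/4)·(x_2/x_1)^(0.75). Set equal to p_1/p_2.
Hence x_2/x_1 = (4·p_1/p_2)^(1/(0.75)), i.e. raised to the 4/3 power.
With the ratio pinned down, the budget gives x_1* = m/(p_1 + p_2·(x_2/x_1)) and x_2* = (x_2/x_1)·x_1*.
Numerically x_2/x_1 = 4.541724, so x_1* = 47/(2.8 + 3.6·4.541724) = 2.4543.

x_1* = 2.4543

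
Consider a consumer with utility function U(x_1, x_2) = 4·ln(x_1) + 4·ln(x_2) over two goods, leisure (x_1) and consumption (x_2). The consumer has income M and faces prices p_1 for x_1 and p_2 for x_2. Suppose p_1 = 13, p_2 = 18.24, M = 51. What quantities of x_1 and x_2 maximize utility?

Tangency: MRS = x_2/x_1 = p_1/p_2.
Rearranging, p_2·x_2 = p_1·x_1. Substituting into the budget gives p_1·x_1·(1 + 1) = M.
Demand: x_1*(p_1,p_2,M) = 0.5·M/p_1 and x_2* = 0.5·M/p_2.
At p_1=13, p_2=18.24, M=51: x_1* = 0.5·51/13 = 1.9615, x_2* = 1.398.

x_1* = 1.9615, x_2* = 1.398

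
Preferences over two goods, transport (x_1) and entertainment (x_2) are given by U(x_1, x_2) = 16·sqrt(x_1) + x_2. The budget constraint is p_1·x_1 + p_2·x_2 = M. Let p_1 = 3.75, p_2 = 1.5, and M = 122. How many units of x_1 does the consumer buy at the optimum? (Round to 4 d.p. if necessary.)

x_1* = 10.24

Utility is quasi-linear in x_2; the FOC for x_1 is 8/√x_1 = p_1/p_2.
Solve: √x_1 = 8·p_2/p_1, so x_1*(p_1,p_2) = (8·p_2/p_1)², and x_2* = (M − p_1·x_1*)/p_2.
Plugging in: x_1* = (8·1.5/3.75)² = 10.24.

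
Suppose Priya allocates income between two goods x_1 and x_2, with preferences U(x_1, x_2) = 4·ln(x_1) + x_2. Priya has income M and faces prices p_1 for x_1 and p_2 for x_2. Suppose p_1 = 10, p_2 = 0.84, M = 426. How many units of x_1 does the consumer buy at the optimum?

x_1* = 0.336

MU_x_1 = 4/x_1, MU_x_2 = 1. Tangency: 4/x_1 = p_1/p_2.
So x_1*(p_1,p_2) = 4·p_2/p_1, independent of income; and x_2* = (M − 4·p_2)/p_2.
At the given prices: x_1* = 4·0.84/10 = 0.336.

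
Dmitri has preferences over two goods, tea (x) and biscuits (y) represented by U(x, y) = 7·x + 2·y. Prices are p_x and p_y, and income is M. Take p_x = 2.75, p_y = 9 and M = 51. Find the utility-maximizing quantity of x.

Linear utility — the consumer picks whichever good has higher MU/price: 7/2.75 = 2.5455 vs 2/9 = 0.2222.
x gives more utility per dollar, so spend all income on x: x* = M/p_x, y* = 0.
Numerically: x* = 18.5455, y* = 0.

x* = 18.5455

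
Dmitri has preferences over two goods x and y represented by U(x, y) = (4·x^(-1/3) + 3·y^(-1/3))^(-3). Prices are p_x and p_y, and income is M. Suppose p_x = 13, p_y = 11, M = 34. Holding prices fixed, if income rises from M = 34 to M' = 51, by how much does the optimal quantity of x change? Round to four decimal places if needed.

Δx* = 0.7376

From the CES first-order condition, (4/3)·(y/x)^(4/3) = p_x/p_y.
Solve for the ratio: y/x = [(3/4)·p_x/p_y]^(0.75).
With the ratio pinned down, the budget gives x* = M/(p_x + p_y·(y/x)) and y* = (y/x)·x*.
Numerically y/x = 0.913501, so x* = 34/(13 + 11·0.913501) = 1.4751.
At M' = 51: x* = 2.2127. Change: 2.2127 − 1.4751 = 0.7376.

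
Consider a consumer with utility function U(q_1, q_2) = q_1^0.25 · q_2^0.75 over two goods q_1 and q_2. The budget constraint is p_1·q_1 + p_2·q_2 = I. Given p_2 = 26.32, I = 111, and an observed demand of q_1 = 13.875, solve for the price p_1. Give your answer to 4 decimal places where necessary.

p_1 = 2

Tangency: MRS = (1/3)·q_2/q_1 = p_1/p_2.
Rearranging, p_2·q_2 = 3·p_1·q_1. Substituting into the budget gives p_1·q_1·(1 + 3) = I.
Demand: q_1*(p_1,p_2,I) = 0.25·I/p_1 and q_2* = 0.75·I/p_2.
Set q_1* = 13.875 in the demand function and solve for p_1: p_1 = 2.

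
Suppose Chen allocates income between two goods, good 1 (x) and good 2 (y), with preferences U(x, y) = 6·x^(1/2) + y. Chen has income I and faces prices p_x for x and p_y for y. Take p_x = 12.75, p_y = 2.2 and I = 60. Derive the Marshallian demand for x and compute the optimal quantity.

x* = 0.268

MU_x = 3/√x, MU_y = 1. Tangency: 3/√x = p_x/p_y.
Solve: √x = 3·p_y/p_x, so x*(p_x,p_y) = (3·p_y/p_x)², and y* = (I − p_x·x*)/p_y.
Plugging in: x* = (3·2.2/12.75)² = 0.268.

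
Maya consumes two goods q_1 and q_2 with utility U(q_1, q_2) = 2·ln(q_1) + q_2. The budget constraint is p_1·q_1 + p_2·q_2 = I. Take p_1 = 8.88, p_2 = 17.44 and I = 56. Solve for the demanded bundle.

q_1* = 3.9279, q_2* = 1.211

MU_q_1 = 2/q_1, MU_q_2 = 1. Tangency: 2/q_1 = p_1/p_2.
So q_1*(p_1,p_2) = 2·p_2/p_1, independent of income; and q_2* = (I − 2·p_2)/p_2.
At the given prices: q_1* = 2·17.44/8.88 = 3.9279, and q_2* = 1.211.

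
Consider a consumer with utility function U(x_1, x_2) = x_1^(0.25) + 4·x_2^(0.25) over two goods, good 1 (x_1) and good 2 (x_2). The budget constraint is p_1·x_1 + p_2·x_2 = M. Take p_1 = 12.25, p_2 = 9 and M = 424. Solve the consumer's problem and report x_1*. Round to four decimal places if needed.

MU_x_1 ∝ x_1^(-0.75), MU_x_2 ∝ 4·x_2^(-0.75), so MRS = (1/4)·(x_2/x_1)^(0.75) = p_1/p_2.
Solve for the ratio: x_2/x_1 = [4·p_1/p_2]^(4/3).
With the ratio pinned down, the budget gives x_1* = M/(p_1 + p_2·(x_2/x_1)) and x_2* = (x_2/x_1)·x_1*.
Numerically x_2/x_1 = 9.577925, so x_1* = 424/(12.25 + 9·9.577925) = 4.3067.

x_1* = 4.3067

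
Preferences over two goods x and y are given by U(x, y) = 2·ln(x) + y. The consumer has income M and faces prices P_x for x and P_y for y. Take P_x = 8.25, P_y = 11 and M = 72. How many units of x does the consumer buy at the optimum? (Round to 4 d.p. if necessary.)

MU_x = 2/x, MU_y = 1. Tangency: 2/x = P_x/P_y.
So x*(P_x,P_y) = 2·P_y/P_x, independent of income; and y* = (M − 2·P_y)/P_y.
At the given prices: x* = 2·11/8.25 = 2.6667.

x* = 2.6667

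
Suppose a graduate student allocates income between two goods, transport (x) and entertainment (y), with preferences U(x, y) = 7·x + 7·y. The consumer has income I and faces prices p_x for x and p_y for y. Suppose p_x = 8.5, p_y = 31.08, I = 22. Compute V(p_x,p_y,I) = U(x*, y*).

V = 18.1176

Linear utility — the consumer picks whichever good has higher MU/price: 7/8.5 = 0.8235 vs 7/31.08 = 0.2252.
x gives more utility per dollar, so spend all income on x: x* = I/p_x, y* = 0.
Numerically: x* = 2.5882, y* = 0.
Utility at the optimum: U(2.5882, 0) = 18.1176.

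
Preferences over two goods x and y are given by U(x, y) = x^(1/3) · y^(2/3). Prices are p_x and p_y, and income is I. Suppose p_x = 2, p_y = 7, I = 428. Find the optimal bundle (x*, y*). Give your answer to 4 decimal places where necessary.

Tangency: MRS = (1/2)·y/x = p_x/p_y.
Rearranging, p_y·y = 2·p_x·x. Substituting into the budget gives p_x·x·(1 + 2) = I.
Demand: x*(p_x,p_y,I) = 1/3·I/p_x and y* = 2/3·I/p_y.
At p_x=2, p_y=7, I=428: x* = 1/3·428/2 = 71.3333, y* = 40.7619.

x* = 71.3333, y* = 40.7619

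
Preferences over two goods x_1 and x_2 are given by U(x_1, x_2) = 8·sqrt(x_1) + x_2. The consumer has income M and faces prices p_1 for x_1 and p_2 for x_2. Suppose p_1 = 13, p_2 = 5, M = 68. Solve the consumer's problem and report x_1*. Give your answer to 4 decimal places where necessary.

x_1* = 2.3669

Solve: √x_1 = 4·p_2/p_1, so x_1*(p_1,p_2) = (4·p_2/p_1)², and x_2* = (M − p_1·x_1*)/p_2.
Plugging in: x_1* = (4·5/13)² = 2.3669.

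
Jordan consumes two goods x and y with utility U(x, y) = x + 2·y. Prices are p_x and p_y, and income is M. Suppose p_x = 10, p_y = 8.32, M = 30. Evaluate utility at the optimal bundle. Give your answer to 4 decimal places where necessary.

V = 7.2115

Numerically: x* = 0, y* = 3.6058.
Utility at the optimum: U(0, 3.6058) = 7.2115.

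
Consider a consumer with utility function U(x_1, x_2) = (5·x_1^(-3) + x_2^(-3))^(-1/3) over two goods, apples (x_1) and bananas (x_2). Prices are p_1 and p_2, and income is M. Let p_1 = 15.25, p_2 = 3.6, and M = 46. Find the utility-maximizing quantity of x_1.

MU_x_1 ∝ 5·x_1^(-4), MU_x_2 ∝ x_2^(-4), so MRS = 5·(x_2/x_1)^(4) = p_1/p_2.
Hence x_2/x_1 = ((1/5)·p_1/p_2)^(1/(4)), i.e. raised to the 0.25 power.
Substitute x_2 = (x_2/x_1)·x_1 into the budget: x_1* = M/(p_1 + p_2·(x_2/x_1)).
Numerically x_2/x_1 = 0.959399, so x_1* = 46/(15.25 + 3.6·0.959399) = 2.4594.

x_1* = 2.4594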